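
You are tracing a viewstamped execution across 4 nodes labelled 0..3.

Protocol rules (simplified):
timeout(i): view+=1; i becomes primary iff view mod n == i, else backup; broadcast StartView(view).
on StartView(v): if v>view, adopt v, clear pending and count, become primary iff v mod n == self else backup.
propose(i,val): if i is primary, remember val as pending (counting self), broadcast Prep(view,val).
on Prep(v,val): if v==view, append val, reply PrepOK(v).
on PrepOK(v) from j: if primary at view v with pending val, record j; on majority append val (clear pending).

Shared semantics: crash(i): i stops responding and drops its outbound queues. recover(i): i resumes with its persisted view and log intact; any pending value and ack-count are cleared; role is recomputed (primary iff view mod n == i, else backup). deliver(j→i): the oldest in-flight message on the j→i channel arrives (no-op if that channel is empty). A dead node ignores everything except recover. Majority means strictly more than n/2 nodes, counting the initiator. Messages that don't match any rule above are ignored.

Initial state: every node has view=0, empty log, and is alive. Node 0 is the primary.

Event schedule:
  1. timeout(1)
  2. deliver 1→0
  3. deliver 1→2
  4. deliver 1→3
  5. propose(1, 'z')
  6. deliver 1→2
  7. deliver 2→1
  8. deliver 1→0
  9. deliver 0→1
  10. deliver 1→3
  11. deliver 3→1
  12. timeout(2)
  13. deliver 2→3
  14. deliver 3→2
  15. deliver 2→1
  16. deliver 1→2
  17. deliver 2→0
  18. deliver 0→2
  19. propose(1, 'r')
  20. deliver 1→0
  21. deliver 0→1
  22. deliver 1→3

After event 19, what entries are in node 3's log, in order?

e1 timeout(1): 1[prim,v=1,-]
e2 deliver 1→0: 0[back,v=1,-]
e3 deliver 1→2: 2[back,v=1,-]
e4 deliver 1→3: 3[back,v=1,-]
e5 propose(1,'z'): ·
e6 deliver 1→2: 2[back,v=1,z]
e7 deliver 2→1: ·
e8 deliver 1→0: 0[back,v=1,z]
e9 deliver 0→1: 1[prim,v=1,z]
e10 deliver 1→3: 3[back,v=1,z]
e11 deliver 3→1: ·
e12 timeout(2): 2[prim,v=2,z]
e13 deliver 2→3: 3[back,v=2,z]
e14 deliver 3→2: ·
e15 deliver 2→1: 1[back,v=2,z]
e16 deliver 1→2: ·
e17 deliver 2→0: 0[back,v=2,z]
e18 deliver 0→2: ·
e19 propose(1,'r'): ·

z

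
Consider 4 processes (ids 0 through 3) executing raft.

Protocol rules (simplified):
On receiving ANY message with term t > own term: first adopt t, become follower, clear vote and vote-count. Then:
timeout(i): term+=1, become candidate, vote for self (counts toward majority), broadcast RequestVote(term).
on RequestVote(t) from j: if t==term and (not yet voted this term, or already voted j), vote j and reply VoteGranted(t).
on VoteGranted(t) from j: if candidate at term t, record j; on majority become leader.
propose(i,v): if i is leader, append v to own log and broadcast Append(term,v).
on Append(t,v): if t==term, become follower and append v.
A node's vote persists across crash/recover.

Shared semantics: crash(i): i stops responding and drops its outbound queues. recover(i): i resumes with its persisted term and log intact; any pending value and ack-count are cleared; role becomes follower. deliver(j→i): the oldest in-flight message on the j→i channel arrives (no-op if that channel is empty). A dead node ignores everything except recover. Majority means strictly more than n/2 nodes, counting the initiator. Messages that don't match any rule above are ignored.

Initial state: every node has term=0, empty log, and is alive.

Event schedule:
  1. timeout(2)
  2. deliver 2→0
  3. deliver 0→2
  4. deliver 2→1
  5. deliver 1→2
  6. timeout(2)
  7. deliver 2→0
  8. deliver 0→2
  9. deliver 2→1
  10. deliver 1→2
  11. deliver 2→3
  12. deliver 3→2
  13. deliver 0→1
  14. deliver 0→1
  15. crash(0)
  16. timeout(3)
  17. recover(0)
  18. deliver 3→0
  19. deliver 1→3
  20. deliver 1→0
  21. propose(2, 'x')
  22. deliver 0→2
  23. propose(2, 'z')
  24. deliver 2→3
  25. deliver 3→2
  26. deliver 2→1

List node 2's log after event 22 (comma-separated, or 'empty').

1. timeout(2):  <2:cand t1 ->
2. deliver 2→0:  <0:foll t1 ->
3. deliver 0→2:  nop
4. deliver 2→1:  <1:foll t1 ->
5. deliver 1→2:  <2:lead t1 ->
6. timeout(2):  <2:cand t2 ->
7. deliver 2→0:  <0:foll t2 ->
8. deliver 0→2:  nop
9. deliver 2→1:  <1:foll t2 ->
10. deliver 1→2:  <2:lead t2 ->
11. deliver 2→3:  <3:foll t1 ->
12. deliver 3→2:  nop
13. deliver 0→1:  nop
14. deliver 0→1:  nop
15. crash(0):  <0:✗foll t2 ->
16. timeout(3):  <3:cand t2 ->
17. recover(0):  <0:foll t2 ->
18. deliver 3→0:  nop
19. deliver 1→3:  nop
20. deliver 1→0:  nop
21. propose(2,'x'):  <2:lead t2 x>
22. deliver 0→2:  nop

x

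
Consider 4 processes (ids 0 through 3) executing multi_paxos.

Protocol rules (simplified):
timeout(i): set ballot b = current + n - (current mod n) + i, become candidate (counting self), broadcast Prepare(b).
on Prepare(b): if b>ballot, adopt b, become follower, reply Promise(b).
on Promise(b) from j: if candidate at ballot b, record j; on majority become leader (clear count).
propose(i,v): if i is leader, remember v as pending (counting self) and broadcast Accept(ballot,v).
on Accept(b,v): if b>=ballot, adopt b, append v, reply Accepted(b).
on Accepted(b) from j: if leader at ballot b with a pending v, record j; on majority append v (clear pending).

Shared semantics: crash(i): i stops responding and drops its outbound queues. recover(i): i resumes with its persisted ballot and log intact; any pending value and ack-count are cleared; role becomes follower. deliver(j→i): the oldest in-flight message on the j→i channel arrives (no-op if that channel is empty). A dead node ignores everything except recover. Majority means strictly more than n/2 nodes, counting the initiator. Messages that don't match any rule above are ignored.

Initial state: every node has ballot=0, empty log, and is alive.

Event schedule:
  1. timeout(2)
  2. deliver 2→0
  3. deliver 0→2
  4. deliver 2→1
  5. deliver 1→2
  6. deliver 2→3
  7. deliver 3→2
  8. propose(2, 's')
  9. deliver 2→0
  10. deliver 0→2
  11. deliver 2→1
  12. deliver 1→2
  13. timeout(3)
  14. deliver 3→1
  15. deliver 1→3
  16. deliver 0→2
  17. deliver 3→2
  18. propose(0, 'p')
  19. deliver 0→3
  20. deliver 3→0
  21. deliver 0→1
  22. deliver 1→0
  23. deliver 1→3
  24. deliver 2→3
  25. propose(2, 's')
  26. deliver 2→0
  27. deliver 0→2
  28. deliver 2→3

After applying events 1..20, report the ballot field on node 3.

11

step 1 timeout(2): 2={cand,b=6,log=-}
step 2 deliver 2→0: 0={foll,b=6,log=-}
step 3 deliver 0→2: —
step 4 deliver 2→1: 1={foll,b=6,log=-}
step 5 deliver 1→2: 2={lead,b=6,log=-}
step 6 deliver 2→3: 3={foll,b=6,log=-}
step 7 deliver 3→2: —
step 8 propose(2,'s'): —
step 9 deliver 2→0: 0={foll,b=6,log=s}
step 10 deliver 0→2: —
step 11 deliver 2→1: 1={foll,b=6,log=s}
step 12 deliver 1→2: 2={lead,b=6,log=s}
step 13 timeout(3): 3={cand,b=11,log=-}
step 14 deliver 3→1: 1={foll,b=11,log=s}
step 15 deliver 1→3: —
step 16 deliver 0→2: —
step 17 deliver 3→2: 2={foll,b=11,log=s}
step 18 propose(0,'p'): —
step 19 deliver 0→3: —
step 20 deliver 3→0: 0={foll,b=11,log=s}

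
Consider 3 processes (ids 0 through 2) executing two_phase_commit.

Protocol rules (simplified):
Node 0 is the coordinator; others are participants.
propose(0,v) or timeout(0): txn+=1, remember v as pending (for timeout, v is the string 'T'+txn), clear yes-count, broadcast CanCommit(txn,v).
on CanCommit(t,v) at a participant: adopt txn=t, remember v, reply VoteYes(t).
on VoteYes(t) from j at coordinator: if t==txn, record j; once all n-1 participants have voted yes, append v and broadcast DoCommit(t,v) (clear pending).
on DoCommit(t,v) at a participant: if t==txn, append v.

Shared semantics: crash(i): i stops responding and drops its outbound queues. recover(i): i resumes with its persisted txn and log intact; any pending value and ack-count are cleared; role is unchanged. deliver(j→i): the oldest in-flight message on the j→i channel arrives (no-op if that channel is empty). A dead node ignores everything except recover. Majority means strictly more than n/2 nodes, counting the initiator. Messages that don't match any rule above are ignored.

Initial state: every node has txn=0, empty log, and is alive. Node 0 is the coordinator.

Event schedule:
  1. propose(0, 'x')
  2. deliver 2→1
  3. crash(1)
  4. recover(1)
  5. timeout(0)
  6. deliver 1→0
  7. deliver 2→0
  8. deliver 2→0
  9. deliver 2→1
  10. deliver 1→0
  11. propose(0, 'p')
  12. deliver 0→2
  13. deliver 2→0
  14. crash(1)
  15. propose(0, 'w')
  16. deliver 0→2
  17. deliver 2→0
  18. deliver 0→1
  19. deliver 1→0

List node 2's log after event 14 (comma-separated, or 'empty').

empty

after 1 — propose(0,'x'): n0:coor/t1/[-]
after 2 — deliver 2→1: ·
after 3 — crash(1): n1:✗part/t0/[-]
after 4 — recover(1): n1:part/t0/[-]
after 5 — timeout(0): n0:coor/t2/[-]
after 6 — deliver 1→0: ·
after 7 — deliver 2→0: ·
after 8 — deliver 2→0: ·
after 9 — deliver 2→1: ·
after 10 — deliver 1→0: ·
after 11 — propose(0,'p'): n0:coor/t3/[-]
after 12 — deliver 0→2: n2:part/t1/[-]
after 13 — deliver 2→0: ·
after 14 — crash(1): n1:✗part/t0/[-]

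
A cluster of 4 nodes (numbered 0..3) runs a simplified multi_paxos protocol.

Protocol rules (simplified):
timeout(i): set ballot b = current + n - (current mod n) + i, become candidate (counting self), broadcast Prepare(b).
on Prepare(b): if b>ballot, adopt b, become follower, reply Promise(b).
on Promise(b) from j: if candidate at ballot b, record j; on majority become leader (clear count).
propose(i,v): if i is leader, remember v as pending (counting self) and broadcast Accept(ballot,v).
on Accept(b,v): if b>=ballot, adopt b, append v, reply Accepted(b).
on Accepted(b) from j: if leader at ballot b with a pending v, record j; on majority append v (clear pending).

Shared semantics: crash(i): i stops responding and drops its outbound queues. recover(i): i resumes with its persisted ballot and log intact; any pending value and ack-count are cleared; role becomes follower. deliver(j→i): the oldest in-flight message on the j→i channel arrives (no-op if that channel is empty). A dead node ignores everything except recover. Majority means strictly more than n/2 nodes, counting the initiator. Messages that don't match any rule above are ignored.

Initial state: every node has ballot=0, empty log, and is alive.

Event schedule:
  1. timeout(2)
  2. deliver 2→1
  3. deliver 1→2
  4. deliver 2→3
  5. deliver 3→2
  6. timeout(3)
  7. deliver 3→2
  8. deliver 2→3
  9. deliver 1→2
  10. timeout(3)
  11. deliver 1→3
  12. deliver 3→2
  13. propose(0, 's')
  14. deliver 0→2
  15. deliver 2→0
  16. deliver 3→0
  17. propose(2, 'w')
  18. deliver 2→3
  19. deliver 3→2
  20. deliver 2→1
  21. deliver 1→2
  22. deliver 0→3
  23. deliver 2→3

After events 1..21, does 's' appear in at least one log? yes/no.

no

[1] timeout(2) → N2(cand b6 [-])
[2] deliver 2→1 → N1(foll b6 [-])
[3] deliver 1→2 → ∅
[4] deliver 2→3 → N3(foll b6 [-])
[5] deliver 3→2 → N2(lead b6 [-])
[6] timeout(3) → N3(cand b11 [-])
[7] deliver 3→2 → N2(foll b11 [-])
[8] deliver 2→3 → ∅
[9] deliver 1→2 → ∅
[10] timeout(3) → N3(cand b15 [-])
[11] deliver 1→3 → ∅
[12] deliver 3→2 → N2(foll b15 [-])
[13] propose(0,'s') → ∅
[14] deliver 0→2 → ∅
[15] deliver 2→0 → N0(foll b6 [-])
[16] deliver 3→0 → N0(foll b11 [-])
[17] propose(2,'w') → ∅
[18] deliver 2→3 → ∅
[19] deliver 3→2 → ∅
[20] deliver 2→1 → ∅
[21] deliver 1→2 → ∅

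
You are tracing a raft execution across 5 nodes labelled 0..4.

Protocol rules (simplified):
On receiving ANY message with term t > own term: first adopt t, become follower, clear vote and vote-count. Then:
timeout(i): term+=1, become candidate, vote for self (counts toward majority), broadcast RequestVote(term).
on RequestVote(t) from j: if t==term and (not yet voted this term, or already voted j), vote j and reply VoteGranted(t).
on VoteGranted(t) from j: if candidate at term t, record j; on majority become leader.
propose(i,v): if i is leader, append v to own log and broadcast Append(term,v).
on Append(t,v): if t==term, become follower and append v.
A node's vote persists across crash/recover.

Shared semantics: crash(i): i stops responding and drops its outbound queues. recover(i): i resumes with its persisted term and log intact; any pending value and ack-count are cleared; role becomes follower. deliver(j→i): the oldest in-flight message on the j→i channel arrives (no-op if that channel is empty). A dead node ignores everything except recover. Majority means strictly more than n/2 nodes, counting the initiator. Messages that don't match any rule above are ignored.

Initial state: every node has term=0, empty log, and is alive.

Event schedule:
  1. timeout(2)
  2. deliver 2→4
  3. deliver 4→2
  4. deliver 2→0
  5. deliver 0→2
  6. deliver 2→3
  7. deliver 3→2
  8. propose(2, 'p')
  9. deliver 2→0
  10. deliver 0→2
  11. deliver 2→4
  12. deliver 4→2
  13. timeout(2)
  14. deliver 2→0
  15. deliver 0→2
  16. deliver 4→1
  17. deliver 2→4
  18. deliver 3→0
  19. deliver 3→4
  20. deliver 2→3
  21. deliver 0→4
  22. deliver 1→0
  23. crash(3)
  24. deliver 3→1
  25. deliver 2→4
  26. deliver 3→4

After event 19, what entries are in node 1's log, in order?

empty

1. timeout(2):  <2:cand t1 ->
2. deliver 2→4:  <4:foll t1 ->
3. deliver 4→2:  nop
4. deliver 2→0:  <0:foll t1 ->
5. deliver 0→2:  <2:lead t1 ->
6. deliver 2→3:  <3:foll t1 ->
7. deliver 3→2:  nop
8. propose(2,'p'):  <2:lead t1 p>
9. deliver 2→0:  <0:foll t1 p>
10. deliver 0→2:  nop
11. deliver 2→4:  <4:foll t1 p>
12. deliver 4→2:  nop
13. timeout(2):  <2:cand t2 p>
14. deliver 2→0:  <0:foll t2 p>
15. deliver 0→2:  nop
16. deliver 4→1:  nop
17. deliver 2→4:  <4:foll t2 p>
18. deliver 3→0:  nop
19. deliver 3→4:  nop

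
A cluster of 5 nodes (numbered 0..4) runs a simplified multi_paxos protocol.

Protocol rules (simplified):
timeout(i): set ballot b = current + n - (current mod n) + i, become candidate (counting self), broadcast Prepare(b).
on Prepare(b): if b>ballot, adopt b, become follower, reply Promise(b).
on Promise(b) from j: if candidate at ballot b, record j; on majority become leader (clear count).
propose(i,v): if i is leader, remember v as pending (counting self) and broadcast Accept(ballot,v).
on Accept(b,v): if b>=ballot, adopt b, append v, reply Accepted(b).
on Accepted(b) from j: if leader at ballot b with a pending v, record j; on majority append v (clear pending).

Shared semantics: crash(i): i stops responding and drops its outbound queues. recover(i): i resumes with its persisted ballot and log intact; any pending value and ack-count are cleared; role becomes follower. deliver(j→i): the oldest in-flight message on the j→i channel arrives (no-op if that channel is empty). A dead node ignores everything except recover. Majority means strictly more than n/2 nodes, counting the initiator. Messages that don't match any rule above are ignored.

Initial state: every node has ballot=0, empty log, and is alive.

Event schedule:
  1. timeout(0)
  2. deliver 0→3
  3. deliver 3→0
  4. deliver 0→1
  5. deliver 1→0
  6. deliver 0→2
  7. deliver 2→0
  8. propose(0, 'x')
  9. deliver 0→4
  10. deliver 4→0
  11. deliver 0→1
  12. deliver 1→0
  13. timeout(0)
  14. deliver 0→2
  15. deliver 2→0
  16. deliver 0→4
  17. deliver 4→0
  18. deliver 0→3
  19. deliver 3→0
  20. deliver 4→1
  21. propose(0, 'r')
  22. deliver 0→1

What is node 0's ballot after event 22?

[1] timeout(0) → N0(cand b5 [-])
[2] deliver 0→3 → N3(foll b5 [-])
[3] deliver 3→0 → ∅
[4] deliver 0→1 → N1(foll b5 [-])
[5] deliver 1→0 → N0(lead b5 [-])
[6] deliver 0→2 → N2(foll b5 [-])
[7] deliver 2→0 → ∅
[8] propose(0,'x') → ∅
[9] deliver 0→4 → N4(foll b5 [-])
[10] deliver 4→0 → ∅
[11] deliver 0→1 → N1(foll b5 [x])
[12] deliver 1→0 → ∅
[13] timeout(0) → N0(cand b10 [-])
[14] deliver 0→2 → N2(foll b5 [x])
[15] deliver 2→0 → ∅
[16] deliver 0→4 → N4(foll b5 [x])
[17] deliver 4→0 → ∅
[18] deliver 0→3 → N3(foll b5 [x])
[19] deliver 3→0 → ∅
[20] deliver 4→1 → ∅
[21] propose(0,'r') → ∅
[22] deliver 0→1 → N1(foll b10 [x])

10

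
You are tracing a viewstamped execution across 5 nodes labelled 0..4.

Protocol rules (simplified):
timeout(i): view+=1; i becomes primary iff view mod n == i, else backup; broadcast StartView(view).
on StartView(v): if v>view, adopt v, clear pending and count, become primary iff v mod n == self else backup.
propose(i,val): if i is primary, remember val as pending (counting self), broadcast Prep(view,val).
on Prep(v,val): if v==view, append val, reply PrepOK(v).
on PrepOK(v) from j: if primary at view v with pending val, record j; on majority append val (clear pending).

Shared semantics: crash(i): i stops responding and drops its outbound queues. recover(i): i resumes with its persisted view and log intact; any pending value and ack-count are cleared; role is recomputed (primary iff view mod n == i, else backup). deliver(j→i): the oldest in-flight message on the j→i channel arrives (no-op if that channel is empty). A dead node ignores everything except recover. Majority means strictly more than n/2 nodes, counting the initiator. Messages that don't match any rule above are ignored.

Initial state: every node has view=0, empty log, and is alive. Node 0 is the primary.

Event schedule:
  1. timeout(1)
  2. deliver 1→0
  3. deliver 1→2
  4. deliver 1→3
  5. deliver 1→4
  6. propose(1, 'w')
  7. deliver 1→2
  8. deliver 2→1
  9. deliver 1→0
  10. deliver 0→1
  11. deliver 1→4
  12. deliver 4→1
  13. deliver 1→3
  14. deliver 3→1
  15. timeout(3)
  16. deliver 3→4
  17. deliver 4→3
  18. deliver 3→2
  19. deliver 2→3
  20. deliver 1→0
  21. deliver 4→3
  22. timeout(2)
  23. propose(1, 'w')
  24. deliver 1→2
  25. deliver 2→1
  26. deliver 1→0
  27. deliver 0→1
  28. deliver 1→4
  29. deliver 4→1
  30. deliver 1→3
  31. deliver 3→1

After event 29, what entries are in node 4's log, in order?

[1] timeout(1) → N1(prim v1 [-])
[2] deliver 1→0 → N0(back v1 [-])
[3] deliver 1→2 → N2(back v1 [-])
[4] deliver 1→3 → N3(back v1 [-])
[5] deliver 1→4 → N4(back v1 [-])
[6] propose(1,'w') → ∅
[7] deliver 1→2 → N2(back v1 [w])
[8] deliver 2→1 → ∅
[9] deliver 1→0 → N0(back v1 [w])
[10] deliver 0→1 → N1(prim v1 [w])
[11] deliver 1→4 → N4(back v1 [w])
[12] deliver 4→1 → ∅
[13] deliver 1→3 → N3(back v1 [w])
[14] deliver 3→1 → ∅
[15] timeout(3) → N3(back v2 [w])
[16] deliver 3→4 → N4(back v2 [w])
[17] deliver 4→3 → ∅
[18] deliver 3→2 → N2(prim v2 [w])
[19] deliver 2→3 → ∅
[20] deliver 1→0 → ∅
[21] deliver 4→3 → ∅
[22] timeout(2) → N2(back v3 [w])
[23] propose(1,'w') → ∅
[24] deliver 1→2 → ∅
[25] deliver 2→1 → N1(back v3 [w])
[26] deliver 1→0 → N0(back v1 [w,w])
[27] deliver 0→1 → ∅
[28] deliver 1→4 → ∅
[29] deliver 4→1 → ∅

w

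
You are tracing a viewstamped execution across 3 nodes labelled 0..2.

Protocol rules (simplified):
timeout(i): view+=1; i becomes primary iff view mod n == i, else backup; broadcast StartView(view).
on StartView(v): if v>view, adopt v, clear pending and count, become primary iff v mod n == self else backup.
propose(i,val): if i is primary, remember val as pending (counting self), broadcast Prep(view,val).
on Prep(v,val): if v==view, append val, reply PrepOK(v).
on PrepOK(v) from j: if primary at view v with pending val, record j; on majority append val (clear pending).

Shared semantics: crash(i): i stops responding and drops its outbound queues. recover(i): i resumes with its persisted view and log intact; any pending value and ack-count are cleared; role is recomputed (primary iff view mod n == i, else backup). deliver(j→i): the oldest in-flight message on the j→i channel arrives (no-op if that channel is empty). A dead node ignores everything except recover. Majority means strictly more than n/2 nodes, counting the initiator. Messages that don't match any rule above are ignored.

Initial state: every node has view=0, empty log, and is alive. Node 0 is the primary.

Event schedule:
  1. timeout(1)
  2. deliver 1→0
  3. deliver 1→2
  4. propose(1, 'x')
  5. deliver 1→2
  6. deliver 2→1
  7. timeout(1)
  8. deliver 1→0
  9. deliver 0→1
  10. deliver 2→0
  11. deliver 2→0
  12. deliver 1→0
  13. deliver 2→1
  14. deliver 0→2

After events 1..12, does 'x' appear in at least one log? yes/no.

yes

[1] timeout(1) → N1(prim v1 [-])
[2] deliver 1→0 → N0(back v1 [-])
[3] deliver 1→2 → N2(back v1 [-])
[4] propose(1,'x') → ∅
[5] deliver 1→2 → N2(back v1 [x])
[6] deliver 2→1 → N1(prim v1 [x])
[7] timeout(1) → N1(back v2 [x])
[8] deliver 1→0 → N0(back v1 [x])
[9] deliver 0→1 → ∅
[10] deliver 2→0 → ∅
[11] deliver 2→0 → ∅
[12] deliver 1→0 → N0(back v2 [x])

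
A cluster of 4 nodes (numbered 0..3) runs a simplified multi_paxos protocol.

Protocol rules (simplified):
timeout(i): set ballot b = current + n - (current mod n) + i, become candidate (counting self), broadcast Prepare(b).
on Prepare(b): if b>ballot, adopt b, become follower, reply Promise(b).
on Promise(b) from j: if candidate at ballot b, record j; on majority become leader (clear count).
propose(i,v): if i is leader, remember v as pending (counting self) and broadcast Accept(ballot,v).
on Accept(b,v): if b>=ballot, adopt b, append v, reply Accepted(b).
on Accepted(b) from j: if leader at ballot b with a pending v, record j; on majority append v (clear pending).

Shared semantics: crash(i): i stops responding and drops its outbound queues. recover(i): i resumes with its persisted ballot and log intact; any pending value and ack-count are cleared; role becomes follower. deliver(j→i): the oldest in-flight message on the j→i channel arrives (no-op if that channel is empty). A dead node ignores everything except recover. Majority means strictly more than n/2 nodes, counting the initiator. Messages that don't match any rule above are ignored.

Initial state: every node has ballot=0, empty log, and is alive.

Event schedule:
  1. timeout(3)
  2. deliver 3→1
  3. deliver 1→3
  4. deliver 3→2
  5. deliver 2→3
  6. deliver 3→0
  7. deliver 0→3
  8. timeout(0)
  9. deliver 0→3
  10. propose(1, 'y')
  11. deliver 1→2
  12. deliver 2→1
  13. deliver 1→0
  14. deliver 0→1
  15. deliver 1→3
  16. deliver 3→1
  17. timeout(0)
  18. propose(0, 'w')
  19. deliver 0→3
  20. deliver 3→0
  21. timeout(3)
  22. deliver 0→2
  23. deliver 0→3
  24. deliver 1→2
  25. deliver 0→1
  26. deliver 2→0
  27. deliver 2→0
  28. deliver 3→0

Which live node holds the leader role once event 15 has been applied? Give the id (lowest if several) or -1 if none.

-1

e1 timeout(3): 3[cand,b=7,-]
e2 deliver 3→1: 1[foll,b=7,-]
e3 deliver 1→3: ·
e4 deliver 3→2: 2[foll,b=7,-]
e5 deliver 2→3: 3[lead,b=7,-]
e6 deliver 3→0: 0[foll,b=7,-]
e7 deliver 0→3: ·
e8 timeout(0): 0[cand,b=8,-]
e9 deliver 0→3: 3[foll,b=8,-]
e10 propose(1,'y'): ·
e11 deliver 1→2: ·
e12 deliver 2→1: ·
e13 deliver 1→0: ·
e14 deliver 0→1: 1[foll,b=8,-]
e15 deliver 1→3: ·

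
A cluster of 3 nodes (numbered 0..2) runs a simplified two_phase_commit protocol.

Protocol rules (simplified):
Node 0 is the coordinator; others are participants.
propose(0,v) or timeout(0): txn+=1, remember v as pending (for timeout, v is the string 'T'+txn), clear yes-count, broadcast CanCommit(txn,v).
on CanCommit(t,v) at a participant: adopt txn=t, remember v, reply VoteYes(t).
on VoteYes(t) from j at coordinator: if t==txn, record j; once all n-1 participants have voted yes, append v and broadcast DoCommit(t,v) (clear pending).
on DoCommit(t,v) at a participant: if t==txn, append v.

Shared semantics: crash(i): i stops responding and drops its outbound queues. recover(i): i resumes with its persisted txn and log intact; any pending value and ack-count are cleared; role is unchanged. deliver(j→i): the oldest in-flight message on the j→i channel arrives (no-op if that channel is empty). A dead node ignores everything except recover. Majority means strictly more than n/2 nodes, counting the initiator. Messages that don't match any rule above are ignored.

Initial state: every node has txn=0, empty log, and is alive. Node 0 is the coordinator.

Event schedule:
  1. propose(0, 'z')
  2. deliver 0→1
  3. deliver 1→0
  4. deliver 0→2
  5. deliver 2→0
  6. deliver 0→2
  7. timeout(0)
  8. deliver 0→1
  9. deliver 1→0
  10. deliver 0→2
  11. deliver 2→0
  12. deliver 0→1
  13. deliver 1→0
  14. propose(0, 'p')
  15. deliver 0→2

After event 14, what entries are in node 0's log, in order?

after 1 — propose(0,'z'): n0:coor/t1/[-]
after 2 — deliver 0→1: n1:part/t1/[-]
after 3 — deliver 1→0: ·
after 4 — deliver 0→2: n2:part/t1/[-]
after 5 — deliver 2→0: n0:coor/t1/[z]
after 6 — deliver 0→2: n2:part/t1/[z]
after 7 — timeout(0): n0:coor/t2/[z]
after 8 — deliver 0→1: n1:part/t1/[z]
after 9 — deliver 1→0: ·
after 10 — deliver 0→2: n2:part/t2/[z]
after 11 — deliver 2→0: ·
after 12 — deliver 0→1: n1:part/t2/[z]
after 13 — deliver 1→0: n0:coor/t2/[z,T2]
after 14 — propose(0,'p'): n0:coor/t3/[z,T2]

z,T2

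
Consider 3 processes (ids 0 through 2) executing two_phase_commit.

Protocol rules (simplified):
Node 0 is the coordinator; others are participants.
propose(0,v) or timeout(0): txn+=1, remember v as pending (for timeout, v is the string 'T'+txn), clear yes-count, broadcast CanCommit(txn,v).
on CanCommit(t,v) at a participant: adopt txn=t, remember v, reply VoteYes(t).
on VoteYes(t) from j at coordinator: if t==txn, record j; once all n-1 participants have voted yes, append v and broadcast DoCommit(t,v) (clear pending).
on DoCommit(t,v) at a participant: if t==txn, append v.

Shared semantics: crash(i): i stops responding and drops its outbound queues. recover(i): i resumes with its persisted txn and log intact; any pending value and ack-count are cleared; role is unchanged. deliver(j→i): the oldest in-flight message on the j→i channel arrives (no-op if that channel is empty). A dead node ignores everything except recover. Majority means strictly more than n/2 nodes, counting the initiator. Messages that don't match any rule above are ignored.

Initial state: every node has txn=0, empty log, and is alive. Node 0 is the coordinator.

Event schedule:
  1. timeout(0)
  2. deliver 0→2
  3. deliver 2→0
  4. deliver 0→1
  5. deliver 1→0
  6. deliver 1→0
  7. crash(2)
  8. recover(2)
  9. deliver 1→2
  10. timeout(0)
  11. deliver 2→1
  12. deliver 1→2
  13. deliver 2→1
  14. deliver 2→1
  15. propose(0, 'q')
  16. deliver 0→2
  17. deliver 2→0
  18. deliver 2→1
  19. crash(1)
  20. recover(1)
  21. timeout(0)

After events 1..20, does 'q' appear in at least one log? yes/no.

no

[1] timeout(0) → N0(coor t1 [-])
[2] deliver 0→2 → N2(part t1 [-])
[3] deliver 2→0 → ∅
[4] deliver 0→1 → N1(part t1 [-])
[5] deliver 1→0 → N0(coor t1 [T1])
[6] deliver 1→0 → ∅
[7] crash(2) → N2(✗part t1 [-])
[8] recover(2) → N2(part t1 [-])
[9] deliver 1→2 → ∅
[10] timeout(0) → N0(coor t2 [T1])
[11] deliver 2→1 → ∅
[12] deliver 1→2 → ∅
[13] deliver 2→1 → ∅
[14] deliver 2→1 → ∅
[15] propose(0,'q') → N0(coor t3 [T1])
[16] deliver 0→2 → N2(part t1 [T1])
[17] deliver 2→0 → ∅
[18] deliver 2→1 → ∅
[19] crash(1) → N1(✗part t1 [-])
[20] recover(1) → N1(part t1 [-])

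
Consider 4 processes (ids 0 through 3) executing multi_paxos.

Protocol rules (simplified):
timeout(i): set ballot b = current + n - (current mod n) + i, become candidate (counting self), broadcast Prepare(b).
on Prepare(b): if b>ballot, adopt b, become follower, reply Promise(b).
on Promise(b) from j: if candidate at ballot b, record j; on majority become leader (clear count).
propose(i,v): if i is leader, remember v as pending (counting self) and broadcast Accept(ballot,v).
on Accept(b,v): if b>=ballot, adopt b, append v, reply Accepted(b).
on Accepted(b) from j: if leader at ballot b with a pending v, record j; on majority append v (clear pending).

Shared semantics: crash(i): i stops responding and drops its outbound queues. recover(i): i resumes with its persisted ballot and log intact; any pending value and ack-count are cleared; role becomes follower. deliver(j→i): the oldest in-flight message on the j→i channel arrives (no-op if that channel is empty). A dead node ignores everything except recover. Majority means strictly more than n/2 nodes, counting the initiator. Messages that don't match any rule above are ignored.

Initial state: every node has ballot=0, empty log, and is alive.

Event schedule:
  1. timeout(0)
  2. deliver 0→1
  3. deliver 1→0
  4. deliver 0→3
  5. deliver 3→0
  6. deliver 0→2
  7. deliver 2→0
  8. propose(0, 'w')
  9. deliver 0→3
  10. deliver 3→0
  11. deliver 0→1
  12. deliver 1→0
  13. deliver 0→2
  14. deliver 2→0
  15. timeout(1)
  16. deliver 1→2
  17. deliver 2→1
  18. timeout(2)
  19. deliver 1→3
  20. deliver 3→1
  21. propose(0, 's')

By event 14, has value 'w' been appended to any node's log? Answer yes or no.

1. timeout(0):  <0:cand b4 ->
2. deliver 0→1:  <1:foll b4 ->
3. deliver 1→0:  nop
4. deliver 0→3:  <3:foll b4 ->
5. deliver 3→0:  <0:lead b4 ->
6. deliver 0→2:  <2:foll b4 ->
7. deliver 2→0:  nop
8. propose(0,'w'):  nop
9. deliver 0→3:  <3:foll b4 w>
10. deliver 3→0:  nop
11. deliver 0→1:  <1:foll b4 w>
12. deliver 1→0:  <0:lead b4 w>
13. deliver 0→2:  <2:foll b4 w>
14. deliver 2→0:  nop

yes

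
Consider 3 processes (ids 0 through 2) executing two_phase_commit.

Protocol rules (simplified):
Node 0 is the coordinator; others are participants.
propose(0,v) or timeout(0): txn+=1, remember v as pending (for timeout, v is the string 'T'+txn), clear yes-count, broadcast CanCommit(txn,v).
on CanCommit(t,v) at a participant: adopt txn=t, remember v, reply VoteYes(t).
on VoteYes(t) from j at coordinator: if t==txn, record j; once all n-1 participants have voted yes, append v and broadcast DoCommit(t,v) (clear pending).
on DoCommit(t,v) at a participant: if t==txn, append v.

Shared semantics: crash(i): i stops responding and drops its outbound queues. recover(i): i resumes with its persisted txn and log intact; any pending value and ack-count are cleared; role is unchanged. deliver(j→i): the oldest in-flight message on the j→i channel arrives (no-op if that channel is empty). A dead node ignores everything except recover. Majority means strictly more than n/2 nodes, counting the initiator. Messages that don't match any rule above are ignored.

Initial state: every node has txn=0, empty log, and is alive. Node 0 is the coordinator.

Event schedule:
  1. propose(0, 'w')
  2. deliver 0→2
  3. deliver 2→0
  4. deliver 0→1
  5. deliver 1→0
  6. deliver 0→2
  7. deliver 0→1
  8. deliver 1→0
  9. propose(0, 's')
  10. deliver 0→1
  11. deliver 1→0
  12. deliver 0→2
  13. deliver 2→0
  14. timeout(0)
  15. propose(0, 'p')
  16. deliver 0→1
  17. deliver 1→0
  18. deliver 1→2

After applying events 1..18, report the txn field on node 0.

4

step 1 propose(0,'w'): 0={coor,t=1,log=-}
step 2 deliver 0→2: 2={part,t=1,log=-}
step 3 deliver 2→0: —
step 4 deliver 0→1: 1={part,t=1,log=-}
step 5 deliver 1→0: 0={coor,t=1,log=w}
step 6 deliver 0→2: 2={part,t=1,log=w}
step 7 deliver 0→1: 1={part,t=1,log=w}
step 8 deliver 1→0: —
step 9 propose(0,'s'): 0={coor,t=2,log=w}
step 10 deliver 0→1: 1={part,t=2,log=w}
step 11 deliver 1→0: —
step 12 deliver 0→2: 2={part,t=2,log=w}
step 13 deliver 2→0: 0={coor,t=2,log=w,s}
step 14 timeout(0): 0={coor,t=3,log=w,s}
step 15 propose(0,'p'): 0={coor,t=4,log=w,s}
step 16 deliver 0→1: 1={part,t=2,log=w,s}
step 17 deliver 1→0: —
step 18 deliver 1→2: —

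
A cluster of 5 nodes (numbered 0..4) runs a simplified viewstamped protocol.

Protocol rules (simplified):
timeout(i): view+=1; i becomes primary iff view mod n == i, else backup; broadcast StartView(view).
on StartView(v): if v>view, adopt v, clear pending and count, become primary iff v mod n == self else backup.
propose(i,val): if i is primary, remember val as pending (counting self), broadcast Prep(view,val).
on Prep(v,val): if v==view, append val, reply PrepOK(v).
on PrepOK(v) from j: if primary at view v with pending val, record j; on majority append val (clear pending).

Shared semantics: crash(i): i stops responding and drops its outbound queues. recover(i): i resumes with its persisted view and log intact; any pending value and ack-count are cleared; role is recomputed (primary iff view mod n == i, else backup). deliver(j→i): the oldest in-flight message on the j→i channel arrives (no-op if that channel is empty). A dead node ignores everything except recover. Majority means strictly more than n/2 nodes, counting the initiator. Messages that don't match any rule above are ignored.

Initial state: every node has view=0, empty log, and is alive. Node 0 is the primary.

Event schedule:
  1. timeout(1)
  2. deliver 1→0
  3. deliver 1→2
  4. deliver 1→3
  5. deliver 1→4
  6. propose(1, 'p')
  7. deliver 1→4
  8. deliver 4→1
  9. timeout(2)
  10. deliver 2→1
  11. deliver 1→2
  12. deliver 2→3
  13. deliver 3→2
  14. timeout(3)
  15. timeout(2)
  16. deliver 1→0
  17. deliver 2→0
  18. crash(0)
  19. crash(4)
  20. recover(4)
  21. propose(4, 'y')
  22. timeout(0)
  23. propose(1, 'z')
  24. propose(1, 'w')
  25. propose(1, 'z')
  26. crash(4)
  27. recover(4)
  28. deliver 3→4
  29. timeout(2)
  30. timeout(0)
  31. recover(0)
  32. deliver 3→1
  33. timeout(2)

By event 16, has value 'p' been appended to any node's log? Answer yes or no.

e1 timeout(1): 1[prim,v=1,-]
e2 deliver 1→0: 0[back,v=1,-]
e3 deliver 1→2: 2[back,v=1,-]
e4 deliver 1→3: 3[back,v=1,-]
e5 deliver 1→4: 4[back,v=1,-]
e6 propose(1,'p'): ·
e7 deliver 1→4: 4[back,v=1,p]
e8 deliver 4→1: ·
e9 timeout(2): 2[prim,v=2,-]
e10 deliver 2→1: 1[back,v=2,-]
e11 deliver 1→2: ·
e12 deliver 2→3: 3[back,v=2,-]
e13 deliver 3→2: ·
e14 timeout(3): 3[prim,v=3,-]
e15 timeout(2): 2[back,v=3,-]
e16 deliver 1→0: 0[back,v=1,p]

yes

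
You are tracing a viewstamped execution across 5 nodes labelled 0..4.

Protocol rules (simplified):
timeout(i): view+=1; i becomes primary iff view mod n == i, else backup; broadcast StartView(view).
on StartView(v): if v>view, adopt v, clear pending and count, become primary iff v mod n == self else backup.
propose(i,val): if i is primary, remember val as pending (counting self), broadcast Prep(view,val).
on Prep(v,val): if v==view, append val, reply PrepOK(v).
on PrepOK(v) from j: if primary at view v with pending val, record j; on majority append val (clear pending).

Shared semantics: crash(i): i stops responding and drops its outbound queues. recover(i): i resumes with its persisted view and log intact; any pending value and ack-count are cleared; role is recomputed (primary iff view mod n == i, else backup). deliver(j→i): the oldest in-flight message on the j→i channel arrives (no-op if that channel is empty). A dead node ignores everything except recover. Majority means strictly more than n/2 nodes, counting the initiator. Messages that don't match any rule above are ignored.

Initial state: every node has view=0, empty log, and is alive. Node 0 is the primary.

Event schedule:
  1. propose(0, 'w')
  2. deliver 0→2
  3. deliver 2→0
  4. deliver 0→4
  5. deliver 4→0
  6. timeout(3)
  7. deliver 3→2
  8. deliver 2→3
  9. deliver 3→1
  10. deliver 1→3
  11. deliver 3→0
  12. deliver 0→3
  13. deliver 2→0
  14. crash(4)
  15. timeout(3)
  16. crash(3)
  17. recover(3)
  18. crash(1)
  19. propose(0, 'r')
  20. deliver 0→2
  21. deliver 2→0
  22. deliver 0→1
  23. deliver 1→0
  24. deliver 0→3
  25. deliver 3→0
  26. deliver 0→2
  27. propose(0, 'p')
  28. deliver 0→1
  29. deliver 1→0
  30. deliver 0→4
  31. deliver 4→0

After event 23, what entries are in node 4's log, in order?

w

[1] propose(0,'w') → ∅
[2] deliver 0→2 → N2(back v0 [w])
[3] deliver 2→0 → ∅
[4] deliver 0→4 → N4(back v0 [w])
[5] deliver 4→0 → N0(prim v0 [w])
[6] timeout(3) → N3(back v1 [-])
[7] deliver 3→2 → N2(back v1 [w])
[8] deliver 2→3 → ∅
[9] deliver 3→1 → N1(prim v1 [-])
[10] deliver 1→3 → ∅
[11] deliver 3→0 → N0(back v1 [w])
[12] deliver 0→3 → ∅
[13] deliver 2→0 → ∅
[14] crash(4) → N4(✗back v0 [w])
[15] timeout(3) → N3(back v2 [-])
[16] crash(3) → N3(✗back v2 [-])
[17] recover(3) → N3(back v2 [-])
[18] crash(1) → N1(✗prim v1 [-])
[19] propose(0,'r') → ∅
[20] deliver 0→2 → ∅
[21] deliver 2→0 → ∅
[22] deliver 0→1 → ∅
[23] deliver 1→0 → ∅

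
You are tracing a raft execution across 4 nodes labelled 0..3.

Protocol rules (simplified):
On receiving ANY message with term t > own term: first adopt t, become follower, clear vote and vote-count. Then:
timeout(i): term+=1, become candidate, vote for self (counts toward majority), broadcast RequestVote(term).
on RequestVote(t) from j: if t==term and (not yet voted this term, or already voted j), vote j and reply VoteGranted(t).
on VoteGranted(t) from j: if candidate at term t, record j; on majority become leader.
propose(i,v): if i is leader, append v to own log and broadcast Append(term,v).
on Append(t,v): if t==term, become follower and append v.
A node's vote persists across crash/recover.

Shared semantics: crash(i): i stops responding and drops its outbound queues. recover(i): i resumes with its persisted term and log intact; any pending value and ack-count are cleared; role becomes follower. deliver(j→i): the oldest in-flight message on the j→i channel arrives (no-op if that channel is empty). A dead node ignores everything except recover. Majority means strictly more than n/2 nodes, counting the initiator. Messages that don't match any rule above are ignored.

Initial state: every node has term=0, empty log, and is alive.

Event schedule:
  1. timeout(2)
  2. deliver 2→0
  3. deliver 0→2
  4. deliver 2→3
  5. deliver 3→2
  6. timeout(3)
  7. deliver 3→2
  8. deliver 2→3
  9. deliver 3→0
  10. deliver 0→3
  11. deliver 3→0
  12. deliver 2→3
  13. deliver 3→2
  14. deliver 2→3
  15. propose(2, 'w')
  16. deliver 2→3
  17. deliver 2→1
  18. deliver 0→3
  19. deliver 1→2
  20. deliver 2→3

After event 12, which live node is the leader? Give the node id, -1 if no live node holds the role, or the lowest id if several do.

3

e1 timeout(2): 2[cand,t=1,-]
e2 deliver 2→0: 0[foll,t=1,-]
e3 deliver 0→2: ·
e4 deliver 2→3: 3[foll,t=1,-]
e5 deliver 3→2: 2[lead,t=1,-]
e6 timeout(3): 3[cand,t=2,-]
e7 deliver 3→2: 2[foll,t=2,-]
e8 deliver 2→3: ·
e9 deliver 3→0: 0[foll,t=2,-]
e10 deliver 0→3: 3[lead,t=2,-]
e11 deliver 3→0: ·
e12 deliver 2→3: ·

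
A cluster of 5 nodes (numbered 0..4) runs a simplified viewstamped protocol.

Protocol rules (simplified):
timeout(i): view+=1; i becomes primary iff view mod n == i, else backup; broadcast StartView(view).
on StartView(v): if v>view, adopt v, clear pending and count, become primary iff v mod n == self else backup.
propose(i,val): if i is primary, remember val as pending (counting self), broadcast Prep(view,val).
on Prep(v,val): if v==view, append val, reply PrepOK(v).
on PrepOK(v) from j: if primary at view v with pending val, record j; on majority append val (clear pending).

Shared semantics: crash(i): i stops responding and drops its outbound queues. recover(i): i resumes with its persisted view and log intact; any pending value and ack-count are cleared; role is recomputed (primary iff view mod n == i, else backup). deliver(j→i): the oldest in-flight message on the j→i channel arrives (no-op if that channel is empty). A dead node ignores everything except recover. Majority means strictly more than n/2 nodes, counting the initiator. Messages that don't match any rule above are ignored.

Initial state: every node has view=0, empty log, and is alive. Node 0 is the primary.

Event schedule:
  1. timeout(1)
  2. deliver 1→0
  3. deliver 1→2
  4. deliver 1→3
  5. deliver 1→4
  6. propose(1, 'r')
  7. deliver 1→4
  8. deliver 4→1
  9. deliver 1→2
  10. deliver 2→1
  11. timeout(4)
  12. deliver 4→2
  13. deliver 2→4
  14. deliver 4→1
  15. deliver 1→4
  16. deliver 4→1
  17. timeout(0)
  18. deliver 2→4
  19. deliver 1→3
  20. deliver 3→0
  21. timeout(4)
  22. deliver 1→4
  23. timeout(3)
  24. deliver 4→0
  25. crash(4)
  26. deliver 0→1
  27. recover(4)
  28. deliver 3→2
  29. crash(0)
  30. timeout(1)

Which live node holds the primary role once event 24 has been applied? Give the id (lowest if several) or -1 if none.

step 1 timeout(1): 1={prim,v=1,log=-}
step 2 deliver 1→0: 0={back,v=1,log=-}
step 3 deliver 1→2: 2={back,v=1,log=-}
step 4 deliver 1→3: 3={back,v=1,log=-}
step 5 deliver 1→4: 4={back,v=1,log=-}
step 6 propose(1,'r'): —
step 7 deliver 1→4: 4={back,v=1,log=r}
step 8 deliver 4→1: —
step 9 deliver 1→2: 2={back,v=1,log=r}
step 10 deliver 2→1: 1={prim,v=1,log=r}
step 11 timeout(4): 4={back,v=2,log=r}
step 12 deliver 4→2: 2={prim,v=2,log=r}
step 13 deliver 2→4: —
step 14 deliver 4→1: 1={back,v=2,log=r}
step 15 deliver 1→4: —
step 16 deliver 4→1: —
step 17 timeout(0): 0={back,v=2,log=-}
step 18 deliver 2→4: —
step 19 deliver 1→3: 3={back,v=1,log=r}
step 20 deliver 3→0: —
step 21 timeout(4): 4={back,v=3,log=r}
step 22 deliver 1→4: —
step 23 timeout(3): 3={back,v=2,log=r}
step 24 deliver 4→0: —

2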